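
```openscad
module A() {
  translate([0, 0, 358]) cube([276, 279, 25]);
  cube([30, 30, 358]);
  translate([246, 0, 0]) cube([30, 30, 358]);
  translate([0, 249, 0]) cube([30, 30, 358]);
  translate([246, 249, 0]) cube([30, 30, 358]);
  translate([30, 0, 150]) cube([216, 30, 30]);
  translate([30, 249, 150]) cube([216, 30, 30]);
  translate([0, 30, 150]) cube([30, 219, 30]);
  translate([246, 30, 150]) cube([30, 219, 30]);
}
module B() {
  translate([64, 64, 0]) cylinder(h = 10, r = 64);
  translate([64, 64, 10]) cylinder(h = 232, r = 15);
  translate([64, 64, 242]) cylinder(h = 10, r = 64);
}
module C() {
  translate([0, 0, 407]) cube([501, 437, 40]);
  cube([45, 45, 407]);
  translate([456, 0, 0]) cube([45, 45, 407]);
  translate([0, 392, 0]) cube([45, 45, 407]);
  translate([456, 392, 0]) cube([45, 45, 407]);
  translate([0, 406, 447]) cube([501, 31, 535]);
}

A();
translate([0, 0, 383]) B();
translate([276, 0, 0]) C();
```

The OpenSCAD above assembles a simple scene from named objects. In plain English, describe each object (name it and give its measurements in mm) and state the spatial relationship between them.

A is a four-legged stool. The seat is 276×279 mm, 25 mm thick, top at z = 383 mm. It stands on four square legs, each 30×30 mm in cross-section, from z = 0 to the seat underside, each flush with a corner of the seat. Four stretchers, 30 mm wide and 30 mm tall, connect adjacent legs with their undersides at z = 150 mm, each running between the inner faces of the legs it joins and aligned with the legs' outer faces on the other axis.

B is a spool: two coaxial disc flanges of radius 64 mm and thickness 10 mm, joined by a core cylinder of radius 15 mm and height 232 mm. The lower flange rests on z = 0 and the three cylinders share a vertical axis.

C is a chair. The seat is a 501×437×40 mm slab with its top at z = 447 mm, on four 45×45 mm corner legs (flush with the seat edges, standing on z = 0). A flat backrest 31 mm thick, 535 mm tall, spans the full seat width and rises from the seat top along its +y edge, rear face flush with the rear of the seat.

The spool is on top of the stool. The chair is against the stool's +x side, with their −y faces flush.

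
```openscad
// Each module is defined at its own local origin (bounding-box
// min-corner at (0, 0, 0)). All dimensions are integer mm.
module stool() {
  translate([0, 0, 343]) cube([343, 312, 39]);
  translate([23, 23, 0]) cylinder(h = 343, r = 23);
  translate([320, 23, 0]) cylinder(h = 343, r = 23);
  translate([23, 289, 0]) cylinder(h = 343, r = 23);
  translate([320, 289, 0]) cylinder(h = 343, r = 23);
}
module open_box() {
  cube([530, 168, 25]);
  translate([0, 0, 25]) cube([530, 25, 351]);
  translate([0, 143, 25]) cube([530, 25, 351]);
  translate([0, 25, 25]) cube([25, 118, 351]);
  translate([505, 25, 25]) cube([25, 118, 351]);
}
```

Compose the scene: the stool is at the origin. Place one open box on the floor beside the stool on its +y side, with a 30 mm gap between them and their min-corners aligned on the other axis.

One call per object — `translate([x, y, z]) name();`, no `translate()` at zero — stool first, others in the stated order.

stool();
translate([0, 342, 0]) open_box();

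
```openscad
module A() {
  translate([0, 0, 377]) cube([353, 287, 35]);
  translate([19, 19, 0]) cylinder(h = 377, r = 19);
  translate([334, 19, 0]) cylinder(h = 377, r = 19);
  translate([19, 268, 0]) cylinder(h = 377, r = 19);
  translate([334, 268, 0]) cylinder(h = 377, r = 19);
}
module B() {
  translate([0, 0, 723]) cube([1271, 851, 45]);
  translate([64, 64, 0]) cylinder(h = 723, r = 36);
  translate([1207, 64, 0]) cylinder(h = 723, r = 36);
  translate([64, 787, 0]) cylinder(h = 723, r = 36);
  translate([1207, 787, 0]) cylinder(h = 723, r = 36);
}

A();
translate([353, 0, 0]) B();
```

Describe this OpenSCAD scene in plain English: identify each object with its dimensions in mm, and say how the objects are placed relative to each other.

A is a four-legged stool. The seat is 353×287 mm, 35 mm thick, top at z = 412 mm. It stands on four round legs, each 38 mm in diameter, from z = 0 to the seat underside, each leg's axis is inset half a diameter from the nearest pair of seat edges (so the leg's bounding box is flush with the corner).

B is a table: top 1271 mm (x) × 851 mm (y), 45 mm thick, upper face at z = 768 mm, on four round legs of 72 mm diameter, each leg's bounding box inset 28 mm from the nearest pair of top edges, running from z = 0 to the bottom of the top.

The table is against the stool's +x side, with their −y faces flush.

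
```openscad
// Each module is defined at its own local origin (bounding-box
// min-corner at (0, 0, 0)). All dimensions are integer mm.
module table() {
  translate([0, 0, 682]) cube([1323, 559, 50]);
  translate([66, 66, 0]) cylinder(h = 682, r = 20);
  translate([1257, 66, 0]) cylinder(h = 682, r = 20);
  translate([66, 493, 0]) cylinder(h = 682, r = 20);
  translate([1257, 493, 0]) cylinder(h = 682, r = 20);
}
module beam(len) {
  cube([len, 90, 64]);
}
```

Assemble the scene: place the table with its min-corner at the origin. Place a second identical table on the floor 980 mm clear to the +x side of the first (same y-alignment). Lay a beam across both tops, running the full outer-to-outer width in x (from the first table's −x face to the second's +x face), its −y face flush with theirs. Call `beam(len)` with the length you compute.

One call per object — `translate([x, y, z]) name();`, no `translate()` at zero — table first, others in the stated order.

table();
translate([2303, 0, 0]) table();
translate([0, 0, 732]) beam(3626);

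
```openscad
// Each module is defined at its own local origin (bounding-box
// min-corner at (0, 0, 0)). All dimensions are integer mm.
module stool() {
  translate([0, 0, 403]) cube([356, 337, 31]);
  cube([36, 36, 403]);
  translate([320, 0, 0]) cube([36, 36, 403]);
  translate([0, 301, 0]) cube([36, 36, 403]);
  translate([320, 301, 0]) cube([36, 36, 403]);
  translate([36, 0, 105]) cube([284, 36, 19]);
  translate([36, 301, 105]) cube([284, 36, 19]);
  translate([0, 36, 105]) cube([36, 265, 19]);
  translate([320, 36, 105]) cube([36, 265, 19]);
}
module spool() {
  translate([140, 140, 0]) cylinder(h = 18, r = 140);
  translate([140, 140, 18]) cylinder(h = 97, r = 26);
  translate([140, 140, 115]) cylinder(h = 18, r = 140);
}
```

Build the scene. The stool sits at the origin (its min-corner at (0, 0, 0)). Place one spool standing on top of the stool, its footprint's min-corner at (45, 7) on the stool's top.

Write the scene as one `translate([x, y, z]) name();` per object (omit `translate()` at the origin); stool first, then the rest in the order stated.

stool();
translate([45, 7, 434]) spool();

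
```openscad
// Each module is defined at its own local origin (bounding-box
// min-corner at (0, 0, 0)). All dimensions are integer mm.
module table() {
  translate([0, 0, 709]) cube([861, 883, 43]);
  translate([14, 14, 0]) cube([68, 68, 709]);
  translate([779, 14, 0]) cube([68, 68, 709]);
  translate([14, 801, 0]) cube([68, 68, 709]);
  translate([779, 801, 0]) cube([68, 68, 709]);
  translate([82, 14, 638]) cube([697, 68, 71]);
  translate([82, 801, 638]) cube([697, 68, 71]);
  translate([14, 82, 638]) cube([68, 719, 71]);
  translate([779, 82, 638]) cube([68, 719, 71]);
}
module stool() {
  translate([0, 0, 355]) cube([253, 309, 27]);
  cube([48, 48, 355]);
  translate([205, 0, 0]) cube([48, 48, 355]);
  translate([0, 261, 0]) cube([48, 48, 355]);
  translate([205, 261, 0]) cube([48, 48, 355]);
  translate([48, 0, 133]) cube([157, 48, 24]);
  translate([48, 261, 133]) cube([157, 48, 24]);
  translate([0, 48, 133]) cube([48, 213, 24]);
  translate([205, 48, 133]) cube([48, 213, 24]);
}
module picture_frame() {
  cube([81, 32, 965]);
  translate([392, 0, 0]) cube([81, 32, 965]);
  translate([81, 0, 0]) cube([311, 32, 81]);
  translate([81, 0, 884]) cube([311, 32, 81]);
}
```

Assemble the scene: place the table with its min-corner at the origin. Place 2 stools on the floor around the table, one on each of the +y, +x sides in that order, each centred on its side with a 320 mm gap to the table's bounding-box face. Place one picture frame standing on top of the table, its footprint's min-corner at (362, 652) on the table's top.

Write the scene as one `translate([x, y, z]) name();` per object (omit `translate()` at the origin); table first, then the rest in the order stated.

table();
translate([304, 1203, 0]) stool();
translate([1181, 287, 0]) stool();
translate([362, 652, 752]) picture_frame();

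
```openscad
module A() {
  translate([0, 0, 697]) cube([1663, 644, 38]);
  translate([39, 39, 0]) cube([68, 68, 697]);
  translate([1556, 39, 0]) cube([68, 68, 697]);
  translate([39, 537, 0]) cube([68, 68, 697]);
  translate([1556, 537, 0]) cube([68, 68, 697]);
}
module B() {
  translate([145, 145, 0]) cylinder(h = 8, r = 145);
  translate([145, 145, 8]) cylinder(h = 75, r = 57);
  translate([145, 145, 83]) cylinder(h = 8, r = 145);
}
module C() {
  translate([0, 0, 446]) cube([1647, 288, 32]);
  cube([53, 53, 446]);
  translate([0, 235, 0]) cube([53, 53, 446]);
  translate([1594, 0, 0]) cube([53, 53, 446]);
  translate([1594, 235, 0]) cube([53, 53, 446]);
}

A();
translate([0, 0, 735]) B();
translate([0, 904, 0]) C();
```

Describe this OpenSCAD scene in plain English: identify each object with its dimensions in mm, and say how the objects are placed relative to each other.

A is a table with a 1663×644 mm rectangular top, 38 mm thick, top surface at z = 735 mm, supported by four 68×68 mm square legs, each inset 39 mm from the nearest pair of top edges, running from the floor.

B is a spool: two coaxial disc flanges of radius 145 mm and thickness 8 mm, joined by a core cylinder of radius 57 mm and height 75 mm. The lower flange rests on z = 0 and the three cylinders share a vertical axis.

C is a bench: a 1647×288 mm seat slab, 32 mm thick, top at z = 478 mm, on four 53×53 mm square legs flush with the seat corners and standing on z = 0.

The spool is on top of the table. The bench is on the floor beside the table on its +y side.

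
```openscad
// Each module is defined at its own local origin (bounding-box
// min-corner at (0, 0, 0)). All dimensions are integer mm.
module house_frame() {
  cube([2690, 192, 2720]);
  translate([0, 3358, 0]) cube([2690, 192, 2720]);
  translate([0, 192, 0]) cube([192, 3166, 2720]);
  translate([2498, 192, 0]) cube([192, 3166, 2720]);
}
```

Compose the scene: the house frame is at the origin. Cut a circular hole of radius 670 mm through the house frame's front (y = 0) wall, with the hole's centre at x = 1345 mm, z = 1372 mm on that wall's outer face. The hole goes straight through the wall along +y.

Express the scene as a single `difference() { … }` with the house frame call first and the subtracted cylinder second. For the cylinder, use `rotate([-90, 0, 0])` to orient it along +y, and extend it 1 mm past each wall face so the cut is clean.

difference() {
  house_frame();
  translate([1345, -1, 1372]) rotate([-90, 0, 0]) cylinder(h = 194, r = 670);
}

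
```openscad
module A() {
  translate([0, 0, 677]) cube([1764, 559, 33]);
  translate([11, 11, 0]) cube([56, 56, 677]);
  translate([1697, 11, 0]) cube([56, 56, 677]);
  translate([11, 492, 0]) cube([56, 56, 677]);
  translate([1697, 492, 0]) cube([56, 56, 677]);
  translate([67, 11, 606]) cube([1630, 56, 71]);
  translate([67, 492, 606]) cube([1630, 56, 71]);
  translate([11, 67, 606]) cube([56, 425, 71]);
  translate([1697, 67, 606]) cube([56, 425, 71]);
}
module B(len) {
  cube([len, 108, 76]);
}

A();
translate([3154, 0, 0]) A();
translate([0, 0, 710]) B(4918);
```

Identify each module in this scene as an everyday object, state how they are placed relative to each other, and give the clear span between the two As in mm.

Second table starts at x = 3154; first ends at x = 1764; clear span = 3154 − 1764 = 1390 mm.

A is a table. B is a beam. A beam spans the tops of two tables. The clear span between the two tables is 1390 mm.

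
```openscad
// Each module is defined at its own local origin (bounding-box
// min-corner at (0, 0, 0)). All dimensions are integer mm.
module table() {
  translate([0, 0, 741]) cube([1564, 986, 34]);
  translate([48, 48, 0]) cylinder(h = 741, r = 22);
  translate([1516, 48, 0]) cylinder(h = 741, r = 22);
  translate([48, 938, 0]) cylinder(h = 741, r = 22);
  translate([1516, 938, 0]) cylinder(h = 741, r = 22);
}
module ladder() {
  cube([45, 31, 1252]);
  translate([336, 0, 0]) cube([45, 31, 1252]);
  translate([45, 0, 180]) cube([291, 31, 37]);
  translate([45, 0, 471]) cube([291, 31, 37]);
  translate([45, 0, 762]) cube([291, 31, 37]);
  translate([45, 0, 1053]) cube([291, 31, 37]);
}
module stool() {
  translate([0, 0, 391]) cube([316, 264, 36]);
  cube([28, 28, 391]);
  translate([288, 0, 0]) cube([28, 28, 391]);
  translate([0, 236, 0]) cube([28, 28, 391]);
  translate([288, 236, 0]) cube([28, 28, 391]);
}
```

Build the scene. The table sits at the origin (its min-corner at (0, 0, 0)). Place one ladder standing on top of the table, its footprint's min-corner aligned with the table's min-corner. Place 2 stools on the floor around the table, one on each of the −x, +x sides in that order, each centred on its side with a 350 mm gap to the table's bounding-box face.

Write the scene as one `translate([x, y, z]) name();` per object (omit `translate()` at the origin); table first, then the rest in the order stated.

table();
translate([0, 0, 775]) ladder();
translate([-666, 361, 0]) stool();
translate([1914, 361, 0]) stool();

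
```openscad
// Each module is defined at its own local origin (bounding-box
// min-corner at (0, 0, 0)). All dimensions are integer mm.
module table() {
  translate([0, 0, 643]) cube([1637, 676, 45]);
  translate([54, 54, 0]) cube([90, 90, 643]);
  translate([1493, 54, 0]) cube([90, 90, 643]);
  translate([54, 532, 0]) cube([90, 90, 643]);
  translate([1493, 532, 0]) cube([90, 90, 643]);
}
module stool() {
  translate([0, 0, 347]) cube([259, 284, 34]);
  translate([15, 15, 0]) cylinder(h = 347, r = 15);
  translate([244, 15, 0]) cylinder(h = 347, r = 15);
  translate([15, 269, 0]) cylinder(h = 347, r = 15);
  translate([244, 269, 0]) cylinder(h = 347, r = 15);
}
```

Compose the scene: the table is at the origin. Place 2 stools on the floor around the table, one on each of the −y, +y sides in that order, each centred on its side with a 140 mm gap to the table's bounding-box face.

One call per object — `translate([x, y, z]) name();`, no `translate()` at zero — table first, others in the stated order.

table();
translate([689, -424, 0]) stool();
translate([689, 816, 0]) stool();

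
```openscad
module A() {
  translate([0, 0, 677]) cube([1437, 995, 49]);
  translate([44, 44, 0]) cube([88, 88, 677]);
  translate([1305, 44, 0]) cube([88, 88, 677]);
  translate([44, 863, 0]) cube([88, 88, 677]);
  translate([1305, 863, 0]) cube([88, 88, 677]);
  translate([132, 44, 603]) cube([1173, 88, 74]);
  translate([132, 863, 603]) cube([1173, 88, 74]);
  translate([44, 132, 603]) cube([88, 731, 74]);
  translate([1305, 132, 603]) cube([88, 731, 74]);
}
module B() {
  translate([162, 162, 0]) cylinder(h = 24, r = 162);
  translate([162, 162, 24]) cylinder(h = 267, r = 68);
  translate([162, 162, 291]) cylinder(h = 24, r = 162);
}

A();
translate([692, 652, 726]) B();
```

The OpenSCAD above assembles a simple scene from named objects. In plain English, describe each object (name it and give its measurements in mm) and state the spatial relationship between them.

A is a rectangular dining table. The top is 1437×995×49 mm with its upper surface at z = 726 mm. It stands on four 88×88 mm square legs, each inset 44 mm from the nearest pair of top edges, running from the floor to the underside of the top. Four apron rails, 88 mm thick and 74 mm tall, run between adjacent legs with their top edges flush with the underside of the top and their outer faces flush with the legs' outer faces.

B is a spool: two coaxial disc flanges of radius 162 mm and thickness 24 mm, joined by a core cylinder of radius 68 mm and height 267 mm. The lower flange rests on z = 0 and the three cylinders share a vertical axis.

The spool is on top of the table.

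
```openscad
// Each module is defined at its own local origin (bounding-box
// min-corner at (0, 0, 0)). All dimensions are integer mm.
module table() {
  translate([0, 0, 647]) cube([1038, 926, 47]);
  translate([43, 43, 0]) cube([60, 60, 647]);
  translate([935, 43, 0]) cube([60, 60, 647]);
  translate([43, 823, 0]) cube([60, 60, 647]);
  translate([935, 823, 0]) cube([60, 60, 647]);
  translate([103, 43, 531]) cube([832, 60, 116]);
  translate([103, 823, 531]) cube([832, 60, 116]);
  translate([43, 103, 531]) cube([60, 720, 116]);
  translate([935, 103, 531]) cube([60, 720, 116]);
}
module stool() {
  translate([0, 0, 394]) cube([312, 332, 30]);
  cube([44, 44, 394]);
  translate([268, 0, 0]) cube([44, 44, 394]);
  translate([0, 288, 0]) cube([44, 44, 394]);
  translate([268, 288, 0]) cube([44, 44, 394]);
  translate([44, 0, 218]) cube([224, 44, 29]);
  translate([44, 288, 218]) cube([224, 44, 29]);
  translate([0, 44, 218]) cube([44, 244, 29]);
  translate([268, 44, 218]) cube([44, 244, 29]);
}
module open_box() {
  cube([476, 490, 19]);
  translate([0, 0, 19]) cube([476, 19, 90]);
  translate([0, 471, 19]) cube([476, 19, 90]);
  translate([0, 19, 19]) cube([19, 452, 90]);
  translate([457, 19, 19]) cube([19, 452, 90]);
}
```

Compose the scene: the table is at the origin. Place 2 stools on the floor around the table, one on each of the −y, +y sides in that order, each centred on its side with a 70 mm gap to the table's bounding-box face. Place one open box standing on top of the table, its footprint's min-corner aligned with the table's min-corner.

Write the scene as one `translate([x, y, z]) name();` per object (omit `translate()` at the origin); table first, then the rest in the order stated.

table();
translate([363, -402, 0]) stool();
translate([363, 996, 0]) stool();
translate([0, 0, 694]) open_box();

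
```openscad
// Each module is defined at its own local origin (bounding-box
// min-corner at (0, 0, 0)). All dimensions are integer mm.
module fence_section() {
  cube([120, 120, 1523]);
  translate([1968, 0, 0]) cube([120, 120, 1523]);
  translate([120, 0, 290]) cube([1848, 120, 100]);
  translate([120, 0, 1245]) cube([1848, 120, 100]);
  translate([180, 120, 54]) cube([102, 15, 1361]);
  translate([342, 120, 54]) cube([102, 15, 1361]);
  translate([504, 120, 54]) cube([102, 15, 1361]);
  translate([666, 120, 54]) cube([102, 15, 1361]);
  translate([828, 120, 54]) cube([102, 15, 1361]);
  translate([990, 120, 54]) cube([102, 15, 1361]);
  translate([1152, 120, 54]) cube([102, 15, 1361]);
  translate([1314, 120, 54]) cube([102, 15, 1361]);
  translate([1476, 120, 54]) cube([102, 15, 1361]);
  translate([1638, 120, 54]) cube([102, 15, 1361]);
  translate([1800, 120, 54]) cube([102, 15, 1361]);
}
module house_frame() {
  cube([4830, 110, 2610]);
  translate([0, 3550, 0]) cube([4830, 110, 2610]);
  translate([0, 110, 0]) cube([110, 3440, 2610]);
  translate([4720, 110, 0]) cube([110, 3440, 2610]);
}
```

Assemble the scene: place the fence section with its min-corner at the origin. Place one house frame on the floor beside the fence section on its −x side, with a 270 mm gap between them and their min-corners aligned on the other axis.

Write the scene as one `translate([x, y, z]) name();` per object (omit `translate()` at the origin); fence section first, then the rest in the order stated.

fence_section();
translate([-5100, 0, 0]) house_frame();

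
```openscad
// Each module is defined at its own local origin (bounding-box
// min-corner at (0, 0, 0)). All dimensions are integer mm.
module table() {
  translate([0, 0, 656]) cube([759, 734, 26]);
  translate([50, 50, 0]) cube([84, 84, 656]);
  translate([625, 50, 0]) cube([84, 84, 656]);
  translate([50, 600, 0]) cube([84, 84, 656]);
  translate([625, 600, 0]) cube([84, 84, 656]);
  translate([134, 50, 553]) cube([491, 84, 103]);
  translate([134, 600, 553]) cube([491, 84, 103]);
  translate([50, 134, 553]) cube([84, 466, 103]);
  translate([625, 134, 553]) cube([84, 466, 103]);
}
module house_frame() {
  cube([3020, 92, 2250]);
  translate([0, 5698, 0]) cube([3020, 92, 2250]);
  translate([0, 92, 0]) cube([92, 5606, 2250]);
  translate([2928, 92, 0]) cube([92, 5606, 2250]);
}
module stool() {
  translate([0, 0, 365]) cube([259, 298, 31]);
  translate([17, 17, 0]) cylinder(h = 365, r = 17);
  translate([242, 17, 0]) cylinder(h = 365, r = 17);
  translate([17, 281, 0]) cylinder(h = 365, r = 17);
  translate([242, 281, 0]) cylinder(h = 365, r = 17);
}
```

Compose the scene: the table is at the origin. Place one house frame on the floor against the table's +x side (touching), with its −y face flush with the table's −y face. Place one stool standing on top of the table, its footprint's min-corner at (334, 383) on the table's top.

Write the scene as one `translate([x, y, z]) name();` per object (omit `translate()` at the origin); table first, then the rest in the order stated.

table();
translate([759, 0, 0]) house_frame();
translate([334, 383, 682]) stool();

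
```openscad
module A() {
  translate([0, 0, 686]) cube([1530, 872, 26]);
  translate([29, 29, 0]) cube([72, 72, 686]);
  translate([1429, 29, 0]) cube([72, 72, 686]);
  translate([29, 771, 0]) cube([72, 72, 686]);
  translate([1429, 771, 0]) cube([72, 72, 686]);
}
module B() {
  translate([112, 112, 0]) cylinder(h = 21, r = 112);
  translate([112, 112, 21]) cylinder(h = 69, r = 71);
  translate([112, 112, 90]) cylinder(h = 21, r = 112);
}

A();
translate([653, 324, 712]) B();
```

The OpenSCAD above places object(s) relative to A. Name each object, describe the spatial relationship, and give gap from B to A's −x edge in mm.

A is a table. B is a spool. The spool is on top of the table, centred. The gap from the spool to the table's −x edge is 653 mm.

The spool's min-x is at 653; the table's min-x is 0; gap = 653 mm.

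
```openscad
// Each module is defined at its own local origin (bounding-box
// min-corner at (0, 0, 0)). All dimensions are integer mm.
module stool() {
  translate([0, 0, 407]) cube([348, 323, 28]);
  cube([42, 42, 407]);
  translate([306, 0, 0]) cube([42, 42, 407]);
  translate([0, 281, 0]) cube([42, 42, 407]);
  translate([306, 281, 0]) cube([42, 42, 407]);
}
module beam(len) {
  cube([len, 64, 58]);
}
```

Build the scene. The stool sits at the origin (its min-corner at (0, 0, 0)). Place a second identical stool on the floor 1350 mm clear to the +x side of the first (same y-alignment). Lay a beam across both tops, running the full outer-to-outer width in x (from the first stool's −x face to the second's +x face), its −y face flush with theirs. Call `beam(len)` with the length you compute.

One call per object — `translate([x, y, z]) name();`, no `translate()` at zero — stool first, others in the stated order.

stool();
translate([1698, 0, 0]) stool();
translate([0, 0, 435]) beam(2046);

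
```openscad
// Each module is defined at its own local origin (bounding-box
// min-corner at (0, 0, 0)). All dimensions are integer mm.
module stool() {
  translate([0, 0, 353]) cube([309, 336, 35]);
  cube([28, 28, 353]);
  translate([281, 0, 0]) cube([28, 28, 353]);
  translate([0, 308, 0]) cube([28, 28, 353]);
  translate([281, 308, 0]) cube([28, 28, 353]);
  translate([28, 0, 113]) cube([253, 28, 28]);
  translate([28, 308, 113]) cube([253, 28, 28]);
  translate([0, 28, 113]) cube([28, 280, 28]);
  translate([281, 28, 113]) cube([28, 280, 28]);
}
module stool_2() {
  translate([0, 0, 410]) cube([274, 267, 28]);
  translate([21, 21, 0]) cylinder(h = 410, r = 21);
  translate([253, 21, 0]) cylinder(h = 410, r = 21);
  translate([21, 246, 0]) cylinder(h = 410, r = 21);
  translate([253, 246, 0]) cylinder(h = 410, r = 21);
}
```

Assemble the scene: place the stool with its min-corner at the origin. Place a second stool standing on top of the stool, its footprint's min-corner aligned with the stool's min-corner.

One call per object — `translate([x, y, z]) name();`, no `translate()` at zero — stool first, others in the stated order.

stool();
translate([0, 0, 388]) stool_2();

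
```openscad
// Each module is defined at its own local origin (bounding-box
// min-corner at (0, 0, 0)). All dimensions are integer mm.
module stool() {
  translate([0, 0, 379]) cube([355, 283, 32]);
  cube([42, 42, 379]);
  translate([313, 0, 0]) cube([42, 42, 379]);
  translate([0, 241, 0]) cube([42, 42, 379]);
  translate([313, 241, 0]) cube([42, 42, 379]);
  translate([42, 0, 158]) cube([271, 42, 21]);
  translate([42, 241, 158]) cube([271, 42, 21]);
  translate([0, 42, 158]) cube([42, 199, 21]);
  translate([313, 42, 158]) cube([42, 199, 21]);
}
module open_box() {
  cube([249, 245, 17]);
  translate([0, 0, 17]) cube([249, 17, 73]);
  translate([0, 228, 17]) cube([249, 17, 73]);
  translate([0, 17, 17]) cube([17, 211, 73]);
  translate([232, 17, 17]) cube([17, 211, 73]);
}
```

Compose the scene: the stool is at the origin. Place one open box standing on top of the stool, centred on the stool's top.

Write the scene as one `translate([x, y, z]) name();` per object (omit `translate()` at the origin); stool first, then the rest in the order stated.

stool();
translate([53, 19, 411]) open_box();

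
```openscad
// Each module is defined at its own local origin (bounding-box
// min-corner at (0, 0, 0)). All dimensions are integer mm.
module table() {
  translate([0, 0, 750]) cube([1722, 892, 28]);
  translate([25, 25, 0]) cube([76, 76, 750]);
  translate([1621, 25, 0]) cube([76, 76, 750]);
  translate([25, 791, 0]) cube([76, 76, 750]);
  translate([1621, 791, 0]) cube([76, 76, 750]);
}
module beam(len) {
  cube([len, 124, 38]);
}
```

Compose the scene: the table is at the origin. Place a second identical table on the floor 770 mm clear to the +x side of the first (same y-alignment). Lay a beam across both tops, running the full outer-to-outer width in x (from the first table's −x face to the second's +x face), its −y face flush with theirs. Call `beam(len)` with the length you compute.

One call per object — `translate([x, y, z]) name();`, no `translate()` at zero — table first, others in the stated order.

table();
translate([2492, 0, 0]) table();
translate([0, 0, 778]) beam(4214);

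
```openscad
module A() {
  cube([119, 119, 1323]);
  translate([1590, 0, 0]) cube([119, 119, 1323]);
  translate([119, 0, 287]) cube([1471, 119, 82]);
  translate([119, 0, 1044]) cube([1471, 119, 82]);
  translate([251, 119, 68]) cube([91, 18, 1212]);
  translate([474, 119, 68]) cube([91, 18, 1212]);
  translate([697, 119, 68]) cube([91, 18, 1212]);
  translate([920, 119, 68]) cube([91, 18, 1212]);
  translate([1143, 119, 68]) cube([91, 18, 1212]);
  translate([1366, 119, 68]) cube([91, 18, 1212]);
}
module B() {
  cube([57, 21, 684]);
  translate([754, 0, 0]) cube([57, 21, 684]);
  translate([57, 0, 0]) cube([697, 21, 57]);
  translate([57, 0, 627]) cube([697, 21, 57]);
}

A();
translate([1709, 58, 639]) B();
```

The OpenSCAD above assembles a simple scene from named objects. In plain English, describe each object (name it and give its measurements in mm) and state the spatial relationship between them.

A is a fence section. Two 119×119 mm posts, 1323 mm tall, stand on the floor with a clear span of 1471 mm between their inner faces. Two horizontal rails of 119×82 mm section span the gap between the posts with their undersides at z = 287 mm and z = 1044 mm, flush with the posts' −y face. 6 pickets, each 91 mm wide, 18 mm thick and 1212 mm tall, are fixed to the +y face of the rails with their bottoms at z = 68 mm, evenly spaced across the span with equal gaps (rounded down to the nearest mm) at the −x end and between each pair — any rounding remainder accumulates at the +x end.

B is a picture frame with a 697×570 mm rectangular opening (x by z) and a uniform 57 mm border on every side. Frame depth is 21 mm along y. It is built from two vertical stiles running the full outside height and two horizontal rails spanning the gap between the stiles.

The picture frame is beside the fence section with their tops flush at z = 1323.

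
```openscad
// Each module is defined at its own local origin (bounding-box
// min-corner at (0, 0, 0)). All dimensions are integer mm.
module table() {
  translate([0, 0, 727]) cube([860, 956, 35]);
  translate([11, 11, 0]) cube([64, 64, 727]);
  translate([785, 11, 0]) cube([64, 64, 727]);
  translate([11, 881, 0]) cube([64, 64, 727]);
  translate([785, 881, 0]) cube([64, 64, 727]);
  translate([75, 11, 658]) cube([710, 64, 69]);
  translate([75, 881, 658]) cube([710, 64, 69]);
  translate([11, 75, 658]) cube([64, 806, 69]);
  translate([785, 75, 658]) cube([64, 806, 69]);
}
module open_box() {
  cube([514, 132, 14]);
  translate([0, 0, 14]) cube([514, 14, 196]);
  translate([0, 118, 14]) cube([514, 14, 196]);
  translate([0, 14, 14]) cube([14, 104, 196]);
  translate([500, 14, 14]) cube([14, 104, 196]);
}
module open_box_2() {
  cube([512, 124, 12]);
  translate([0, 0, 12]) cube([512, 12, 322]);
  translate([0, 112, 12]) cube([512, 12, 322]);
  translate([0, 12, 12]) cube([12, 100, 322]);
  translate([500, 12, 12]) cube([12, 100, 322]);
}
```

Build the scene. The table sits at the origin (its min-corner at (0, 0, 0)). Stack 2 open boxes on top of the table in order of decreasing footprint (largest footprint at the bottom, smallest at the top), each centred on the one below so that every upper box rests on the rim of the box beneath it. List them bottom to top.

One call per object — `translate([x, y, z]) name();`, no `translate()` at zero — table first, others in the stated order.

table();
translate([173, 412, 762]) open_box();
translate([174, 416, 972]) open_box_2();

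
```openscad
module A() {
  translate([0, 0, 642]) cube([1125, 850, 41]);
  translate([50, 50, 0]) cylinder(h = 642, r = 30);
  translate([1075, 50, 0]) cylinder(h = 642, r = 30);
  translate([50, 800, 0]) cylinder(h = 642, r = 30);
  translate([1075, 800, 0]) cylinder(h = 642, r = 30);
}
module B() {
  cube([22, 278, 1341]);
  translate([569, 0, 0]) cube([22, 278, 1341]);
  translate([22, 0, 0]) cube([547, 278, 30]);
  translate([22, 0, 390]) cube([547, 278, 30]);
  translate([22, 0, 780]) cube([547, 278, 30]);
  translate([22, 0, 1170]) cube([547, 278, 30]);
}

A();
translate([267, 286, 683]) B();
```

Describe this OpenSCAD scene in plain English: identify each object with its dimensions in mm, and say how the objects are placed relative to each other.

A is a table: top 1125 mm (x) × 850 mm (y), 41 mm thick, upper face at z = 683 mm, on four round legs of 60 mm diameter, each leg's bounding box inset 20 mm from the nearest pair of top edges, running from z = 0 to the bottom of the top.

B is a bookshelf 591 mm wide overall, 278 mm deep and 1341 mm tall. The two sides are 22 mm thick vertical panels. 4 horizontal shelves of 30 mm thickness span between the inner faces of the sides; the lowest shelf sits on the floor and shelves are stacked with a clear vertical gap of 360 mm between each pair.

The bookshelf is on top of the table, centred.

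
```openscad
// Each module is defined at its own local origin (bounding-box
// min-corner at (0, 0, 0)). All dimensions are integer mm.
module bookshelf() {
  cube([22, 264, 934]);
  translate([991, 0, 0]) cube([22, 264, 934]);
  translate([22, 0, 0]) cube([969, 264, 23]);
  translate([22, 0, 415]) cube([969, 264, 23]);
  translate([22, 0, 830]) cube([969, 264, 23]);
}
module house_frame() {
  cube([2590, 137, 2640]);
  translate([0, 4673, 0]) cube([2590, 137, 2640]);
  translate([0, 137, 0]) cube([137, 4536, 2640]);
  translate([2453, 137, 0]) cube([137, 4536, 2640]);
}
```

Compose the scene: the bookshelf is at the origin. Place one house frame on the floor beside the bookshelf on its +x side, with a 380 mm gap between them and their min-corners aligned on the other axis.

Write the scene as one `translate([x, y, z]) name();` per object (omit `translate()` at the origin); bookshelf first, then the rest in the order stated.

bookshelf();
translate([1393, 0, 0]) house_frame();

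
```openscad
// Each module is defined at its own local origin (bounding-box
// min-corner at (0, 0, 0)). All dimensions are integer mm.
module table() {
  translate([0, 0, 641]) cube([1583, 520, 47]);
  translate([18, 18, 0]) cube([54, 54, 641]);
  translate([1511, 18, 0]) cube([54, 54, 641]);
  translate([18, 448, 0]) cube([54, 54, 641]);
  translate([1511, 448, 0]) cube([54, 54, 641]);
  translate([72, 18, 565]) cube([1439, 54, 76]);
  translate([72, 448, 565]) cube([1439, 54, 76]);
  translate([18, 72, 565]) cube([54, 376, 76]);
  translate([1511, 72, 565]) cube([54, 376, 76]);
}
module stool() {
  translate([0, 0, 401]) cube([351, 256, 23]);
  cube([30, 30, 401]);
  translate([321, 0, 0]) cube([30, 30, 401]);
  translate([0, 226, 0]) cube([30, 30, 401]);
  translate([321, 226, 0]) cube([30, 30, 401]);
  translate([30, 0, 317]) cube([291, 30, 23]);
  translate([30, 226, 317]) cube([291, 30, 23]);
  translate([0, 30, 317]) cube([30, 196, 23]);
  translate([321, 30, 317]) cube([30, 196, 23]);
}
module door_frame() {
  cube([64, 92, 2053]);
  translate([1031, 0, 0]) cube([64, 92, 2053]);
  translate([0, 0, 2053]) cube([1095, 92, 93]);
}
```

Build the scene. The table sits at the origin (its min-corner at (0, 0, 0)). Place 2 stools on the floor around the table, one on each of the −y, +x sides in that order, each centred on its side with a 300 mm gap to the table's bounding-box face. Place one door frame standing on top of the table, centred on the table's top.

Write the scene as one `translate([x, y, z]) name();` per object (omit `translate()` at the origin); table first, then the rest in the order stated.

table();
translate([616, -556, 0]) stool();
translate([1883, 132, 0]) stool();
translate([244, 214, 688]) door_frame();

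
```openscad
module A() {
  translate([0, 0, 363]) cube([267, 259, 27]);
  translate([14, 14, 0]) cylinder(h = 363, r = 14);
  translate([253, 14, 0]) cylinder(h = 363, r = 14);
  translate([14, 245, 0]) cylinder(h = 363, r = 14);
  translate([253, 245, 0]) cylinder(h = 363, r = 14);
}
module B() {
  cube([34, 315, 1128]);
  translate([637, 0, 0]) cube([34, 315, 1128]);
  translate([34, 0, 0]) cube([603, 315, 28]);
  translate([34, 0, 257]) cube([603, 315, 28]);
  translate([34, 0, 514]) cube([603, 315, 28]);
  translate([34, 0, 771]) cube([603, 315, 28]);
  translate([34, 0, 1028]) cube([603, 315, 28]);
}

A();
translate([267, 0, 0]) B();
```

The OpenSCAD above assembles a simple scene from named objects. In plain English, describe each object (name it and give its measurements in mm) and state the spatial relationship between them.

A is a four-legged stool. The seat is a 267×259×27 mm slab whose top surface is at z = 390 mm; four round legs, each 28 mm in diameter, run from the floor (z = 0) to the underside of the seat, each leg's axis is inset half a diameter from the nearest pair of seat edges (so the leg's bounding box is flush with the corner).

B is a bookshelf 671 mm wide overall, 315 mm deep and 1128 mm tall. The two sides are 34 mm thick vertical panels. 5 horizontal shelves of 28 mm thickness span between the inner faces of the sides; the lowest shelf sits on the floor and shelves are stacked with a clear vertical gap of 229 mm between each pair.

The bookshelf is against the stool's +x side, with their −y faces flush.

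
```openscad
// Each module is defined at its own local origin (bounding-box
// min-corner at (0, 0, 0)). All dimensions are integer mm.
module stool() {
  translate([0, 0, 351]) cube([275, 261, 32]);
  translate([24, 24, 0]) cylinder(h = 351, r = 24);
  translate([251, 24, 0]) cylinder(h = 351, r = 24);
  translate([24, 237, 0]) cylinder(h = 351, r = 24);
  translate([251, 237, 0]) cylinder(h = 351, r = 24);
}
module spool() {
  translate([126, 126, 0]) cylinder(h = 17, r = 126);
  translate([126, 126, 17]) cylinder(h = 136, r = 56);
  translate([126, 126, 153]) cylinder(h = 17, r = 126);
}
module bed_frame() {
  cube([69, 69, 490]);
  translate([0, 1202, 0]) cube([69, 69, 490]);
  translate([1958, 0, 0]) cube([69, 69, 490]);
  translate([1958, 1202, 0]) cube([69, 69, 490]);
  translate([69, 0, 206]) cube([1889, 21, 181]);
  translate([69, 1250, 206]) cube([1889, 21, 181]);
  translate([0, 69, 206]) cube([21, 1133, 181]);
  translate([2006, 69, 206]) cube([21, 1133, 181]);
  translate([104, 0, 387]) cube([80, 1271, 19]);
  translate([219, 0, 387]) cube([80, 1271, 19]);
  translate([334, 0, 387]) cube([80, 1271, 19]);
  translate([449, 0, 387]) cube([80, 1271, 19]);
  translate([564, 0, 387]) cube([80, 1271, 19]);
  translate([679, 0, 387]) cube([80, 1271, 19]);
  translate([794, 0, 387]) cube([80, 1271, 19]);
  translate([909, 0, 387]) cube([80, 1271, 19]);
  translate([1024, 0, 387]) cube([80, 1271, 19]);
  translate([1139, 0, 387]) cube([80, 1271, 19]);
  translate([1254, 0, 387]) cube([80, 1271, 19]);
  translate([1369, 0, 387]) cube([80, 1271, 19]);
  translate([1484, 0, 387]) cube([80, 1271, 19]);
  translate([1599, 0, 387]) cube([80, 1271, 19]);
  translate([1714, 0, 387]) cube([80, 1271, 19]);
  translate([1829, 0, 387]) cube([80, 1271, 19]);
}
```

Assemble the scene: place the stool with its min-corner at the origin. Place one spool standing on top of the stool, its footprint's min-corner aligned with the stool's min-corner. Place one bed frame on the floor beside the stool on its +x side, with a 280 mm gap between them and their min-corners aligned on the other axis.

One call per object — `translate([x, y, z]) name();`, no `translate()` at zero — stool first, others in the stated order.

stool();
translate([0, 0, 383]) spool();
translate([555, 0, 0]) bed_frame();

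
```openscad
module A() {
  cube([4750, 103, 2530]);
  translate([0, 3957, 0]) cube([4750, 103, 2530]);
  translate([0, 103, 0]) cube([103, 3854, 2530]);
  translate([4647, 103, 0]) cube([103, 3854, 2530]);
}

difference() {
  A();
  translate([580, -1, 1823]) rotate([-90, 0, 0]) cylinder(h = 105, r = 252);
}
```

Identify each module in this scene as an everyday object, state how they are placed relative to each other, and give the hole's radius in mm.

A is a house frame. The house frame has a circular hole through its front wall. The hole's radius is 252 mm.

The subtracted cylinder has r = 252 mm.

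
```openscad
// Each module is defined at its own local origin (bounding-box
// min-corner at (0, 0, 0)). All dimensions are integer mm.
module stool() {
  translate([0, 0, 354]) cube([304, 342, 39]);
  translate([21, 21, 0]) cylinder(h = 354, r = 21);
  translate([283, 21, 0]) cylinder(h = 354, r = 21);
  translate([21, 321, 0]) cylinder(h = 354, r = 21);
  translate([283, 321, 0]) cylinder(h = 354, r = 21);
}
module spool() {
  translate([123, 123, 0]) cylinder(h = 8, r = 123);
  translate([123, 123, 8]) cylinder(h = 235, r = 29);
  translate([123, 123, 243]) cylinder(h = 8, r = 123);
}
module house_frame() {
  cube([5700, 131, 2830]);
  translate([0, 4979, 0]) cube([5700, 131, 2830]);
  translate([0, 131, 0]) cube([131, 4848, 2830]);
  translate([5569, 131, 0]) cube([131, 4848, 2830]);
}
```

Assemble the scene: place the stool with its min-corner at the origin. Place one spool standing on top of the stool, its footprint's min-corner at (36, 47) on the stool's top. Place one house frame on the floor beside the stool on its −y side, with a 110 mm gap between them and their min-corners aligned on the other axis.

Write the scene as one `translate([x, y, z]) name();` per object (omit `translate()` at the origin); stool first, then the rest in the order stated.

stool();
translate([36, 47, 393]) spool();
translate([0, -5220, 0]) house_frame();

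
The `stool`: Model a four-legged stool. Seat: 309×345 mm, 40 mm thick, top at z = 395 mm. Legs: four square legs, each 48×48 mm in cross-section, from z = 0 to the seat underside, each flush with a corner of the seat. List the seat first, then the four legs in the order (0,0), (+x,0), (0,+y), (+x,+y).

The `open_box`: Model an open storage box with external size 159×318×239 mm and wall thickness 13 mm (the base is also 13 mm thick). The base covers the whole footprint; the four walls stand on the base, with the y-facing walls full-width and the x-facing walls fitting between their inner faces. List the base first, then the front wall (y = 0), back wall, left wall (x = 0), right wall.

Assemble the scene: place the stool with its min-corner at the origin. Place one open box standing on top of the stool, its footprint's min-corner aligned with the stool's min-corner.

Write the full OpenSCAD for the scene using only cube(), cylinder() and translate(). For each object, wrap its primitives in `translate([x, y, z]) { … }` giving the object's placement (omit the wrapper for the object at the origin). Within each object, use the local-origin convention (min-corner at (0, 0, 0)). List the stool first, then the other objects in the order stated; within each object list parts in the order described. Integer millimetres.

translate([0, 0, 355]) cube([309, 345, 40]);
cube([48, 48, 355]);
translate([261, 0, 0]) cube([48, 48, 355]);
translate([0, 297, 0]) cube([48, 48, 355]);
translate([261, 297, 0]) cube([48, 48, 355]);
translate([0, 0, 395]) {
  cube([159, 318, 13]);
  translate([0, 0, 13]) cube([159, 13, 226]);
  translate([0, 305, 13]) cube([159, 13, 226]);
  translate([0, 13, 13]) cube([13, 292, 226]);
  translate([146, 13, 13]) cube([13, 292, 226]);
}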